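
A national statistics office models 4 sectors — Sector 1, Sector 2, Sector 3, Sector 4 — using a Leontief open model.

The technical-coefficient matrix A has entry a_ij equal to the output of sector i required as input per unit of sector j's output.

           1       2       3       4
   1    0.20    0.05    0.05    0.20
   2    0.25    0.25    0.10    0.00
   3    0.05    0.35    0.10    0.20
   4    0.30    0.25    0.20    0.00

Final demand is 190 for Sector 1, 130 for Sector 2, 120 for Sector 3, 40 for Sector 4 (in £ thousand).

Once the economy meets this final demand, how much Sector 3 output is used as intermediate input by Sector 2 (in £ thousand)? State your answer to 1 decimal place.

z_32 = 118.7

I − A =
  [   0.80    -0.05    -0.05    -0.20]
  [  -0.25     0.75    -0.10     0.00]
  [  -0.05    -0.35     0.90    -0.20]
  [  -0.30    -0.25    -0.20     1.00]
Compute the cofactors C_ij = (−1)^(i+j)·(3×3 minor ij) of I−A; the adjugate is their transpose:
adj(I−A) = Cᵀ =
  [ 0.605000   0.122000   0.077500   0.136500]
  [ 0.226000   0.626500   0.096500   0.064500]
  [ 0.182500   0.307000   0.530000   0.142500]
  [ 0.274500   0.254625   0.153375   0.494250]
det(I−A) = Σ_j (I−A)_1j·C_1j = (0.80)(0.605000) + (-0.05)(0.226000) + (-0.05)(0.182500) + (-0.20)(0.274500) = 0.408675
(I − A)⁻¹ = adj(I−A) / det(I−A) ≈
  [   1.4804     0.2985     0.1896     0.3340]
  [   0.5530     1.5330     0.2361     0.1578]
  [   0.4466     0.7512     1.2969     0.3487]
  [   0.6717     0.6231     0.3753     1.2094]
First solve x = (I − A)⁻¹ d = adj(I−A)·d / det(I−A); in particular x_2 = (0.226000·190 + 0.626500·130 + 0.096500·120 + 0.064500·40) / 0.408675 = 138.545 / 0.408675 ≈ 339.010.
Intermediate flow from 3 to 2: z_32 = a_32 · x_2 = 0.35 × 138.545 / 0.408675 = 48.49075 / 0.408675 ≈ 118.7.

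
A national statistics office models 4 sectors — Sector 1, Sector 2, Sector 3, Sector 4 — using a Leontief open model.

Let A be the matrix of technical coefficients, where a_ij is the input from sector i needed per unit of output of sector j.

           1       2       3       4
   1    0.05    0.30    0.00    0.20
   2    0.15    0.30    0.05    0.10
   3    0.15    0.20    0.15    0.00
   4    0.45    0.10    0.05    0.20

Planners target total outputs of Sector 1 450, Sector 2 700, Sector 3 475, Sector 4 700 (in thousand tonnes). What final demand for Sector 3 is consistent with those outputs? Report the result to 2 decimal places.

I − A =
  [   0.95    -0.30     0.00    -0.20]
  [  -0.15     0.70    -0.05    -0.10]
  [  -0.15    -0.20     0.85     0.00]
  [  -0.45    -0.10    -0.05     0.80]
d = (I − A) x:
  d_1 = (+0.95)·450 + (-0.30)·700 + (+0.00)·475 + (-0.20)·700 = 77.50
  d_2 = (-0.15)·450 + (+0.70)·700 + (-0.05)·475 + (-0.10)·700 = 328.75
  d_3 = (-0.15)·450 + (-0.20)·700 + (+0.85)·475 + (+0.00)·700 = 196.25
  d_4 = (-0.45)·450 + (-0.10)·700 + (-0.05)·475 + (+0.80)·700 = 263.75

d_3 = 196.25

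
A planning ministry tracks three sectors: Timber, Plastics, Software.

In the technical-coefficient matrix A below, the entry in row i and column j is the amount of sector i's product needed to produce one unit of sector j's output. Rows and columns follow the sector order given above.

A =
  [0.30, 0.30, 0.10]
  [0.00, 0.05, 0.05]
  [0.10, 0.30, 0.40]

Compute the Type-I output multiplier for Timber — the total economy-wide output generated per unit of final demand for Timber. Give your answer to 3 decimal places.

m_T = 1.735

I − A =
  [   0.70    -0.30    -0.10]
  [   0.00     0.95    -0.05]
  [  -0.10    -0.30     0.60]
Cofactors of I−A, C_ij = (−1)^(i+j)·(minor ij) (rows/columns in the sector order above):
  C_11 = (0.95)(0.60) − (-0.05)(-0.30) = 0.5550
  C_12 = −[(0.00)(0.60) − (-0.05)(-0.10)] = 0.0050
  C_13 = (0.00)(-0.30) − (0.95)(-0.10) = 0.0950
  C_21 = −[(-0.30)(0.60) − (-0.10)(-0.30)] = 0.2100
  C_22 = (0.70)(0.60) − (-0.10)(-0.10) = 0.4100
  C_23 = −[(0.70)(-0.30) − (-0.30)(-0.10)] = 0.2400
  C_31 = (-0.30)(-0.05) − (-0.10)(0.95) = 0.1100
  C_32 = −[(0.70)(-0.05) − (-0.10)(0.00)] = 0.0350
  C_33 = (0.70)(0.95) − (-0.30)(0.00) = 0.6650
det(I−A) = Σ_j (I−A)_1j·C_1j = (0.70)(0.5550) + (-0.30)(0.0050) + (-0.10)(0.0950) = 0.3775
adj(I−A) = Cᵀ =
  [ 0.5550   0.2100   0.1100]
  [ 0.0050   0.4100   0.0350]
  [ 0.0950   0.2400   0.6650]
(I − A)⁻¹ = adj(I−A) / det(I−A) ≈
  [   1.4702     0.5563     0.2914]
  [   0.0132     1.0861     0.0927]
  [   0.2517     0.6358     1.7616]
The output multiplier for sector j is the column-j sum of the Leontief inverse (I − A)⁻¹ = adj(I−A) / det(I−A).
Column T of adj(I−A): (0.5550, 0.0050, 0.0950); det(I−A) = 0.3775.
m_T = (0.5550 + 0.0050 + 0.0950) / 0.3775 = 0.655 / 0.3775 ≈ 1.735.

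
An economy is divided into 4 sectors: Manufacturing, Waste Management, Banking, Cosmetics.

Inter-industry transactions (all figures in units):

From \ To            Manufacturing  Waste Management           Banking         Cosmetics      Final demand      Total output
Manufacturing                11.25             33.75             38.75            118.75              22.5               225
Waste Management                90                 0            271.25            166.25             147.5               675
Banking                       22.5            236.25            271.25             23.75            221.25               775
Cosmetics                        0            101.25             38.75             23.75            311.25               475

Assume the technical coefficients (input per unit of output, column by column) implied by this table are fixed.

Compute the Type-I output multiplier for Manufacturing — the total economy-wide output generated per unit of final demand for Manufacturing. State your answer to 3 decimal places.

Technical coefficients a_ij = z_ij / X_j:
  a_MM = 11.25/225 = 0.05, a_WM = 90/225 = 0.40, a_BM = 22.5/225 = 0.10, a_CM = 0/225 = 0.00
  a_MW = 33.75/675 = 0.05, a_WW = 0/675 = 0.00, a_BW = 236.25/675 = 0.35, a_CW = 101.25/675 = 0.15
  a_MB = 38.75/775 = 0.05, a_WB = 271.25/775 = 0.35, a_BB = 271.25/775 = 0.35, a_CB = 38.75/775 = 0.05
  a_MC = 118.75/475 = 0.25, a_WC = 166.25/475 = 0.35, a_BC = 23.75/475 = 0.05, a_CC = 23.75/475 = 0.05
I − A =
  [   0.95    -0.05    -0.05    -0.25]
  [  -0.40     1.00    -0.35    -0.35]
  [  -0.10    -0.35     0.65    -0.05]
  [   0.00    -0.15    -0.05     0.95]
Compute the cofactors C_ij = (−1)^(i+j)·(3×3 minor ij) of I−A; the adjugate is their transpose:
adj(I−A) = Cᵀ =
  [ 0.455750   0.076500   0.088000   0.152750]
  [ 0.281000   0.578250   0.356500   0.305750]
  [ 0.225750   0.331500   0.818625   0.224625]
  [ 0.056250   0.108750   0.099375   0.474375]
det(I−A) = Σ_j (I−A)_1j·C_1j = (0.95)(0.455750) + (-0.05)(0.281000) + (-0.05)(0.225750) + (-0.25)(0.056250) = 0.3935625
(I − A)⁻¹ = adj(I−A) / det(I−A) ≈
  [   1.1580     0.1944     0.2236     0.3881]
  [   0.7140     1.4693     0.9058     0.7769]
  [   0.5736     0.8423     2.0800     0.5707]
  [   0.1429     0.2763     0.2525     1.2053]
The output multiplier for sector j is the column-j sum of the Leontief inverse (I − A)⁻¹ = adj(I−A) / det(I−A).
Column M of adj(I−A): (0.455750, 0.281000, 0.225750, 0.056250); det(I−A) = 0.3935625.
m_M = (0.455750 + 0.281000 + 0.225750 + 0.056250) / 0.3935625 = 1.01875 / 0.3935625 ≈ 2.589.

m_M = 2.589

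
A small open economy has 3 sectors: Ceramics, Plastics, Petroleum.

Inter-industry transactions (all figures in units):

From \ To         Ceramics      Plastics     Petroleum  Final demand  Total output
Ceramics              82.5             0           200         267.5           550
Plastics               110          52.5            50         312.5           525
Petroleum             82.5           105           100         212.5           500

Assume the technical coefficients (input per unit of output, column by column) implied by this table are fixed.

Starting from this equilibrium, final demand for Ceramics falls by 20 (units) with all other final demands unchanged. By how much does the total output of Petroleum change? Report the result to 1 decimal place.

Technical coefficients a_ij = z_ij / X_j:
  a_11 = 82.5/550 = 0.15, a_21 = 110/550 = 0.20, a_31 = 82.5/550 = 0.15
  a_12 = 0/525 = 0.00, a_22 = 52.5/525 = 0.10, a_32 = 105/525 = 0.20
  a_13 = 200/500 = 0.40, a_23 = 50/500 = 0.10, a_33 = 100/500 = 0.20
I − A =
  [   0.85     0.00    -0.40]
  [  -0.20     0.90    -0.10]
  [  -0.15    -0.20     0.80]
Cofactors of I−A, C_ij = (−1)^(i+j)·(minor ij) (rows/columns in the sector order above):
  C_11 = (0.90)(0.80) − (-0.10)(-0.20) = 0.7000
  C_12 = −[(-0.20)(0.80) − (-0.10)(-0.15)] = 0.1750
  C_13 = (-0.20)(-0.20) − (0.90)(-0.15) = 0.1750
  C_21 = −[(0.00)(0.80) − (-0.40)(-0.20)] = 0.0800
  C_22 = (0.85)(0.80) − (-0.40)(-0.15) = 0.6200
  C_23 = −[(0.85)(-0.20) − (0.00)(-0.15)] = 0.1700
  C_31 = (0.00)(-0.10) − (-0.40)(0.90) = 0.3600
  C_32 = −[(0.85)(-0.10) − (-0.40)(-0.20)] = 0.1650
  C_33 = (0.85)(0.90) − (0.00)(-0.20) = 0.7650
det(I−A) = Σ_j (I−A)_1j·C_1j = (0.85)(0.7000) + (0.00)(0.1750) + (-0.40)(0.1750) = 0.5250
adj(I−A) = Cᵀ =
  [ 0.7000   0.0800   0.3600]
  [ 0.1750   0.6200   0.1650]
  [ 0.1750   0.1700   0.7650]
(I − A)⁻¹ = adj(I−A) / det(I−A) ≈
  [   1.3333     0.1524     0.6857]
  [   0.3333     1.1810     0.3143]
  [   0.3333     0.3238     1.4571]
Δx = (I − A)⁻¹ Δd with Δd having -20 in the Ceramics component and 0 elsewhere.
So Δx_3 = L_31 · (-20), where L_31 = adj(I−A)_31 / det(I−A) = 0.1750 / 0.5250.
Δx_3 = 0.1750 × (-20) / 0.5250 = -3.50 / 0.5250 ≈ -6.7.

Δx_3 = -6.7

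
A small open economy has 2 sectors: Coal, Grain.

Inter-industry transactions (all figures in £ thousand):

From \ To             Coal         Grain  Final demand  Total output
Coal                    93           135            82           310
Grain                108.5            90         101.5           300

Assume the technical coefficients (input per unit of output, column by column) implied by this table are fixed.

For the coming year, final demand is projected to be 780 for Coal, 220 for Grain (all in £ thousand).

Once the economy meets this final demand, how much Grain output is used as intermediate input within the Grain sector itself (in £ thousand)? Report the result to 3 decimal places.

Technical coefficients a_ij = z_ij / X_j:
  a_CC = 93/310 = 0.30, a_GC = 108.5/310 = 0.35
  a_CG = 135/300 = 0.45, a_GG = 90/300 = 0.30
I − A =
  [   0.70    -0.45]
  [  -0.35     0.70]
det(I−A) = (0.70)(0.70) − (-0.45)(-0.35) = 0.3325
adj(I−A) = [[0.70, 0.45], [0.35, 0.70]]
(I − A)⁻¹ = adj(I−A) / det(I−A) ≈
  [   2.1053     1.3534]
  [   1.0526     2.1053]
First solve x = (I − A)⁻¹ d = adj(I−A)·d / det(I−A); in particular x_G = (0.35·780 + 0.70·220) / 0.3325 = 427.00 / 0.3325 ≈ 1284.21053.
Intermediate flow from G to G: z_GG = a_GG · x_G = 0.30 × 427.00 / 0.3325 = 128.10 / 0.3325 ≈ 385.263.

z_GG = 385.263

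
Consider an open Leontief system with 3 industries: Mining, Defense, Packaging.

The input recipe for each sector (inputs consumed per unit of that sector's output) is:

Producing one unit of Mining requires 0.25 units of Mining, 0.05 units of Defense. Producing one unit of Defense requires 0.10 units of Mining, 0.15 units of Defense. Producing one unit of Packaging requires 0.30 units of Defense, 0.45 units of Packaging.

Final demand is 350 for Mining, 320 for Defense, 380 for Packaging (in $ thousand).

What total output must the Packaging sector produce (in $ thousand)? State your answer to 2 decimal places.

I − A =
  [   0.75    -0.10     0.00]
  [  -0.05     0.85    -0.30]
  [   0.00     0.00     0.55]
Cofactors of I−A, C_ij = (−1)^(i+j)·(minor ij) (rows/columns in the sector order above):
  C_11 = (0.85)(0.55) − (-0.30)(0.00) = 0.4675
  C_12 = −[(-0.05)(0.55) − (-0.30)(0.00)] = 0.0275
  C_13 = (-0.05)(0.00) − (0.85)(0.00) = 0.0000
  C_21 = −[(-0.10)(0.55) − (0.00)(0.00)] = 0.0550
  C_22 = (0.75)(0.55) − (0.00)(0.00) = 0.4125
  C_23 = −[(0.75)(0.00) − (-0.10)(0.00)] = 0.0000
  C_31 = (-0.10)(-0.30) − (0.00)(0.85) = 0.0300
  C_32 = −[(0.75)(-0.30) − (0.00)(-0.05)] = 0.2250
  C_33 = (0.75)(0.85) − (-0.10)(-0.05) = 0.6325
det(I−A) = Σ_j (I−A)_1j·C_1j = (0.75)(0.4675) + (-0.10)(0.0275) + (0.00)(0.0000) = 0.347875
adj(I−A) = Cᵀ =
  [ 0.4675   0.0550   0.0300]
  [ 0.0275   0.4125   0.2250]
  [ 0.0000   0.0000   0.6325]
(I − A)⁻¹ = adj(I−A) / det(I−A) ≈
  [   1.3439     0.1581     0.0862]
  [   0.0791     1.1858     0.6468]
  [   0.0000     0.0000     1.8182]
x = (I − A)⁻¹ d = adj(I−A)·d / det(I−A), with det(I−A) = 0.347875:
  x_1 = (0.4675·350 + 0.0550·320 + 0.0300·380) / 0.347875 = 192.625 / 0.347875 ≈ 553.72
  x_2 = (0.0275·350 + 0.4125·320 + 0.2250·380) / 0.347875 = 227.125 / 0.347875 ≈ 652.89
  x_3 = (0.0000·350 + 0.0000·320 + 0.6325·380) / 0.347875 = 240.35 / 0.347875 ≈ 690.91

x_3 = 690.91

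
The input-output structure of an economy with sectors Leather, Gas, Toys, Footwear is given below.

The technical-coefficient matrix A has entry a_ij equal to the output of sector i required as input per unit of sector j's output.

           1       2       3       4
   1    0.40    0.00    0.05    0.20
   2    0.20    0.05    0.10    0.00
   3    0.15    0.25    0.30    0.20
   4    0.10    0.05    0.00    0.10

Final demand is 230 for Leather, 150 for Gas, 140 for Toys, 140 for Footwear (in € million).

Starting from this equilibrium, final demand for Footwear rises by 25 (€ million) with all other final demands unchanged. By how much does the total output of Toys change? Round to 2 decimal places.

Δx_3 = 11.88

I − A =
  [   0.60     0.00    -0.05    -0.20]
  [  -0.20     0.95    -0.10     0.00]
  [  -0.15    -0.25     0.70    -0.20]
  [  -0.10    -0.05     0.00     0.90]
Compute the cofactors C_ij = (−1)^(i+j)·(3×3 minor ij) of I−A; the adjugate is their transpose:
adj(I−A) = Cᵀ =
  [ 0.575000   0.018750   0.043750   0.137500]
  [ 0.141500   0.356250   0.061000   0.045000]
  [ 0.194250   0.137500   0.492000   0.152500]
  [ 0.071750   0.021875   0.008250   0.374375]
det(I−A) = Σ_j (I−A)_1j·C_1j = (0.60)(0.575000) + (0.00)(0.141500) + (-0.05)(0.194250) + (-0.20)(0.071750) = 0.3209375
(I − A)⁻¹ = adj(I−A) / det(I−A) ≈
  [   1.7916     0.0584     0.1363     0.4284]
  [   0.4409     1.1100     0.1901     0.1402]
  [   0.6053     0.4284     1.5330     0.4752]
  [   0.2236     0.0682     0.0257     1.1665]
Δx = (I − A)⁻¹ Δd with Δd having +25 in the Footwear component and 0 elsewhere.
So Δx_3 = L_34 · (+25), where L_34 = adj(I−A)_34 / det(I−A) = 0.152500 / 0.3209375.
Δx_3 = 0.152500 × (+25) / 0.3209375 = 3.8125 / 0.3209375 ≈ 11.88.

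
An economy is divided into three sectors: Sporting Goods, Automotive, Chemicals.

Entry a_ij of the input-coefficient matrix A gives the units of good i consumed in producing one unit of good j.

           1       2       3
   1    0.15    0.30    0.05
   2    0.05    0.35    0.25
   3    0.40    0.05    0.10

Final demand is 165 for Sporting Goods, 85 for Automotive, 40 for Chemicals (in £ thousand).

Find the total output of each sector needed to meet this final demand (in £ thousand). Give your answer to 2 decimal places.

I − A =
  [   0.85    -0.30    -0.05]
  [  -0.05     0.65    -0.25]
  [  -0.40    -0.05     0.90]
Cofactors of I−A, C_ij = (−1)^(i+j)·(minor ij) (rows/columns in the sector order above):
  C_11 = (0.65)(0.90) − (-0.25)(-0.05) = 0.5725
  C_12 = −[(-0.05)(0.90) − (-0.25)(-0.40)] = 0.1450
  C_13 = (-0.05)(-0.05) − (0.65)(-0.40) = 0.2625
  C_21 = −[(-0.30)(0.90) − (-0.05)(-0.05)] = 0.2725
  C_22 = (0.85)(0.90) − (-0.05)(-0.40) = 0.7450
  C_23 = −[(0.85)(-0.05) − (-0.30)(-0.40)] = 0.1625
  C_31 = (-0.30)(-0.25) − (-0.05)(0.65) = 0.1075
  C_32 = −[(0.85)(-0.25) − (-0.05)(-0.05)] = 0.2150
  C_33 = (0.85)(0.65) − (-0.30)(-0.05) = 0.5375
det(I−A) = Σ_j (I−A)_1j·C_1j = (0.85)(0.5725) + (-0.30)(0.1450) + (-0.05)(0.2625) = 0.4300
adj(I−A) = Cᵀ =
  [ 0.5725   0.2725   0.1075]
  [ 0.1450   0.7450   0.2150]
  [ 0.2625   0.1625   0.5375]
(I − A)⁻¹ = adj(I−A) / det(I−A) ≈
  [   1.3314     0.6337     0.2500]
  [   0.3372     1.7326     0.5000]
  [   0.6105     0.3779     1.2500]
x = (I − A)⁻¹ d = adj(I−A)·d / det(I−A), with det(I−A) = 0.4300:
  x_1 = (0.5725·165 + 0.2725·85 + 0.1075·40) / 0.4300 = 121.925 / 0.4300 ≈ 283.55
  x_2 = (0.1450·165 + 0.7450·85 + 0.2150·40) / 0.4300 = 95.85 / 0.4300 ≈ 222.91
  x_3 = (0.2625·165 + 0.1625·85 + 0.5375·40) / 0.4300 = 78.625 / 0.4300 ≈ 182.85

x_1 = 283.55, x_2 = 222.91, x_3 = 182.85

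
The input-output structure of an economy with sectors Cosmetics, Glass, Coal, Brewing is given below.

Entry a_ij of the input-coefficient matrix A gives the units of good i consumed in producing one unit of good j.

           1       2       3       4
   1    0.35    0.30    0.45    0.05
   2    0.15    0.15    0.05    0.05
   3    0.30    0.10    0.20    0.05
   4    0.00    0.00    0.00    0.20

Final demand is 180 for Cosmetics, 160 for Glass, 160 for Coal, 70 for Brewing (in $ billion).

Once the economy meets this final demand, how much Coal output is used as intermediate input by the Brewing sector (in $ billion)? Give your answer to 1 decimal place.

z_34 = 4.4

I − A =
  [   0.65    -0.30    -0.45    -0.05]
  [  -0.15     0.85    -0.05    -0.05]
  [  -0.30    -0.10     0.80    -0.05]
  [   0.00     0.00     0.00     0.80]
Compute the cofactors C_ij = (−1)^(i+j)·(3×3 minor ij) of I−A; the adjugate is their transpose:
adj(I−A) = Cᵀ =
  [ 0.540000   0.228000   0.318000   0.067875]
  [ 0.108000   0.308000   0.080000   0.031000]
  [ 0.216000   0.124000   0.406000   0.046625]
  [ 0.000000   0.000000   0.000000   0.276750]
det(I−A) = Σ_j (I−A)_1j·C_1j = (0.65)(0.540000) + (-0.30)(0.108000) + (-0.45)(0.216000) + (-0.05)(0.000000) = 0.2214
(I − A)⁻¹ = adj(I−A) / det(I−A) ≈
  [   2.4390     1.0298     1.4363     0.3066]
  [   0.4878     1.3911     0.3613     0.1400]
  [   0.9756     0.5601     1.8338     0.2106]
  [   0.0000     0.0000     0.0000     1.2500]
First solve x = (I − A)⁻¹ d = adj(I−A)·d / det(I−A); in particular x_4 = (0.000000·180 + 0.000000·160 + 0.000000·160 + 0.276750·70) / 0.2214 = 19.3725 / 0.2214 = 87.500.
Intermediate flow from 3 to 4: z_34 = a_34 · x_4 = 0.05 × 19.3725 / 0.2214 = 0.968625 / 0.2214 ≈ 4.4.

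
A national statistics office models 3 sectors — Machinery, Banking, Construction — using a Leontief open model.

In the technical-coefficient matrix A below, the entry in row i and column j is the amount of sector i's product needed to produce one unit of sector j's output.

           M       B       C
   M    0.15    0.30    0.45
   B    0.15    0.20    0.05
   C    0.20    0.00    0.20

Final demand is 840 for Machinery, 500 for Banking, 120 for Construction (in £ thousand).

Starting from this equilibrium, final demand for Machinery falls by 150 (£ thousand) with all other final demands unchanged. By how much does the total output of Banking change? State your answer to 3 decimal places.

Δx_B = -45.035

I − A =
  [   0.85    -0.30    -0.45]
  [  -0.15     0.80    -0.05]
  [  -0.20     0.00     0.80]
Cofactors of I−A, C_ij = (−1)^(i+j)·(minor ij) (rows/columns in the sector order above):
  C_11 = (0.80)(0.80) − (-0.05)(0.00) = 0.6400
  C_12 = −[(-0.15)(0.80) − (-0.05)(-0.20)] = 0.1300
  C_13 = (-0.15)(0.00) − (0.80)(-0.20) = 0.1600
  C_21 = −[(-0.30)(0.80) − (-0.45)(0.00)] = 0.2400
  C_22 = (0.85)(0.80) − (-0.45)(-0.20) = 0.5900
  C_23 = −[(0.85)(0.00) − (-0.30)(-0.20)] = 0.0600
  C_31 = (-0.30)(-0.05) − (-0.45)(0.80) = 0.3750
  C_32 = −[(0.85)(-0.05) − (-0.45)(-0.15)] = 0.1100
  C_33 = (0.85)(0.80) − (-0.30)(-0.15) = 0.6350
det(I−A) = Σ_j (I−A)_1j·C_1j = (0.85)(0.6400) + (-0.30)(0.1300) + (-0.45)(0.1600) = 0.4330
adj(I−A) = Cᵀ =
  [ 0.6400   0.2400   0.3750]
  [ 0.1300   0.5900   0.1100]
  [ 0.1600   0.0600   0.6350]
(I − A)⁻¹ = adj(I−A) / det(I−A) ≈
  [   1.4781     0.5543     0.8661]
  [   0.3002     1.3626     0.2540]
  [   0.3695     0.1386     1.4665]
Δx = (I − A)⁻¹ Δd with Δd having -150 in the Machinery component and 0 elsewhere.
So Δx_B = L_BM · (-150), where L_BM = adj(I−A)_BM / det(I−A) = 0.1300 / 0.4330.
Δx_B = 0.1300 × (-150) / 0.4330 = -19.50 / 0.4330 ≈ -45.035.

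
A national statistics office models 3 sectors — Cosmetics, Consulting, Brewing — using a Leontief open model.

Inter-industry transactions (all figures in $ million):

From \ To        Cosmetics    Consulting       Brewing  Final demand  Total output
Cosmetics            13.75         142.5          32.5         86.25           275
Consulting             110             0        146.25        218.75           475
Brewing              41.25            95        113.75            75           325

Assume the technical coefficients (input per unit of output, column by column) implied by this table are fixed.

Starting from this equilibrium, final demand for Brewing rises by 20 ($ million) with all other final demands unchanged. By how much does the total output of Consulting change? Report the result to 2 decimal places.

Technical coefficients a_ij = z_ij / X_j:
  a_11 = 13.75/275 = 0.05, a_21 = 110/275 = 0.40, a_31 = 41.25/275 = 0.15
  a_12 = 142.5/475 = 0.30, a_22 = 0/475 = 0.00, a_32 = 95/475 = 0.20
  a_13 = 32.5/325 = 0.10, a_23 = 146.25/325 = 0.45, a_33 = 113.75/325 = 0.35
I − A =
  [   0.95    -0.30    -0.10]
  [  -0.40     1.00    -0.45]
  [  -0.15    -0.20     0.65]
Cofactors of I−A, C_ij = (−1)^(i+j)·(minor ij) (rows/columns in the sector order above):
  C_11 = (1.00)(0.65) − (-0.45)(-0.20) = 0.5600
  C_12 = −[(-0.40)(0.65) − (-0.45)(-0.15)] = 0.3275
  C_13 = (-0.40)(-0.20) − (1.00)(-0.15) = 0.2300
  C_21 = −[(-0.30)(0.65) − (-0.10)(-0.20)] = 0.2150
  C_22 = (0.95)(0.65) − (-0.10)(-0.15) = 0.6025
  C_23 = −[(0.95)(-0.20) − (-0.30)(-0.15)] = 0.2350
  C_31 = (-0.30)(-0.45) − (-0.10)(1.00) = 0.2350
  C_32 = −[(0.95)(-0.45) − (-0.10)(-0.40)] = 0.4675
  C_33 = (0.95)(1.00) − (-0.30)(-0.40) = 0.8300
det(I−A) = Σ_j (I−A)_1j·C_1j = (0.95)(0.5600) + (-0.30)(0.3275) + (-0.10)(0.2300) = 0.41075
adj(I−A) = Cᵀ =
  [ 0.5600   0.2150   0.2350]
  [ 0.3275   0.6025   0.4675]
  [ 0.2300   0.2350   0.8300]
(I − A)⁻¹ = adj(I−A) / det(I−A) ≈
  [   1.3634     0.5234     0.5721]
  [   0.7973     1.4668     1.1382]
  [   0.5600     0.5721     2.0207]
Δx = (I − A)⁻¹ Δd with Δd having +20 in the Brewing component and 0 elsewhere.
So Δx_2 = L_23 · (+20), where L_23 = adj(I−A)_23 / det(I−A) = 0.4675 / 0.41075.
Δx_2 = 0.4675 × (+20) / 0.41075 = 9.35 / 0.41075 ≈ 22.76.

Δx_2 = 22.76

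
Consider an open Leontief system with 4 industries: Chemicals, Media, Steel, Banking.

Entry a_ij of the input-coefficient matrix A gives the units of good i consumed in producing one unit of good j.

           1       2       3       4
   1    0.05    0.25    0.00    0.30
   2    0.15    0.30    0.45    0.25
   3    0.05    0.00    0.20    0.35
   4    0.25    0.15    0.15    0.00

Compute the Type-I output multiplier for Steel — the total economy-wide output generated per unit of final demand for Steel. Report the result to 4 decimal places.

I − A =
  [   0.95    -0.25     0.00    -0.30]
  [  -0.15     0.70    -0.45    -0.25]
  [  -0.05     0.00     0.80    -0.35]
  [  -0.25    -0.15    -0.15     1.00]
Compute the cofactors C_ij = (−1)^(i+j)·(3×3 minor ij) of I−A; the adjugate is their transpose:
adj(I−A) = Cᵀ =
  [ 0.469625   0.222875   0.173625   0.257375]
  [ 0.225875   0.647875   0.436125   0.382375]
  [ 0.102250   0.086500   0.517000   0.233250]
  [ 0.166625   0.165875   0.186375   0.496375]
det(I−A) = Σ_j (I−A)_1j·C_1j = (0.95)(0.469625) + (-0.25)(0.225875) + (0.00)(0.102250) + (-0.30)(0.166625) = 0.3396875
(I − A)⁻¹ = adj(I−A) / det(I−A) ≈
  [   1.38252     0.65612     0.51113     0.75768]
  [   0.66495     1.90727     1.28390     1.12567]
  [   0.30101     0.25465     1.52199     0.68666]
  [   0.49052     0.48832     0.54867     1.46127]
The output multiplier for sector j is the column-j sum of the Leontief inverse (I − A)⁻¹ = adj(I−A) / det(I−A).
Column 3 of adj(I−A): (0.173625, 0.436125, 0.517000, 0.186375); det(I−A) = 0.3396875.
m_3 = (0.173625 + 0.436125 + 0.517000 + 0.186375) / 0.3396875 = 1.313125 / 0.3396875 ≈ 3.8657.

m_3 = 3.8657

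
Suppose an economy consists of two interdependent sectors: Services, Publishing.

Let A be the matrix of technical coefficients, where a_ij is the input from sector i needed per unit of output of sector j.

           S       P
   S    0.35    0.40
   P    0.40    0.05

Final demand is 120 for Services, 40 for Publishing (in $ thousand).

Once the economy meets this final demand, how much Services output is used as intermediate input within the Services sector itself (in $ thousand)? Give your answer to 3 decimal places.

I − A =
  [   0.65    -0.40]
  [  -0.40     0.95]
det(I−A) = (0.65)(0.95) − (-0.40)(-0.40) = 0.4575
adj(I−A) = [[0.95, 0.40], [0.40, 0.65]]
(I − A)⁻¹ = adj(I−A) / det(I−A) ≈
  [   2.0765     0.8743]
  [   0.8743     1.4208]
First solve x = (I − A)⁻¹ d = adj(I−A)·d / det(I−A); in particular x_S = (0.95·120 + 0.40·40) / 0.4575 = 130.00 / 0.4575 ≈ 284.15301.
Intermediate flow from S to S: z_SS = a_SS · x_S = 0.35 × 130.00 / 0.4575 = 45.50 / 0.4575 ≈ 99.454.

z_SS = 99.454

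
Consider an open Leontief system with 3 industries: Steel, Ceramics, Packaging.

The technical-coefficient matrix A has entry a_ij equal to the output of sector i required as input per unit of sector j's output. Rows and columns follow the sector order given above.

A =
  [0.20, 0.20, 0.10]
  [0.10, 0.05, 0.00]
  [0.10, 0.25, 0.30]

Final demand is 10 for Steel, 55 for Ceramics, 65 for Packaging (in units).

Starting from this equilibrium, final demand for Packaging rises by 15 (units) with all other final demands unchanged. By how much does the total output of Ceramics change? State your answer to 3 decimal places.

I − A =
  [   0.80    -0.20    -0.10]
  [  -0.10     0.95     0.00]
  [  -0.10    -0.25     0.70]
Cofactors of I−A, C_ij = (−1)^(i+j)·(minor ij) (rows/columns in the sector order above):
  C_11 = (0.95)(0.70) − (0.00)(-0.25) = 0.6650
  C_12 = −[(-0.10)(0.70) − (0.00)(-0.10)] = 0.0700
  C_13 = (-0.10)(-0.25) − (0.95)(-0.10) = 0.1200
  C_21 = −[(-0.20)(0.70) − (-0.10)(-0.25)] = 0.1650
  C_22 = (0.80)(0.70) − (-0.10)(-0.10) = 0.5500
  C_23 = −[(0.80)(-0.25) − (-0.20)(-0.10)] = 0.2200
  C_31 = (-0.20)(0.00) − (-0.10)(0.95) = 0.0950
  C_32 = −[(0.80)(0.00) − (-0.10)(-0.10)] = 0.0100
  C_33 = (0.80)(0.95) − (-0.20)(-0.10) = 0.7400
det(I−A) = Σ_j (I−A)_1j·C_1j = (0.80)(0.6650) + (-0.20)(0.0700) + (-0.10)(0.1200) = 0.5060
adj(I−A) = Cᵀ =
  [ 0.6650   0.1650   0.0950]
  [ 0.0700   0.5500   0.0100]
  [ 0.1200   0.2200   0.7400]
(I − A)⁻¹ = adj(I−A) / det(I−A) ≈
  [   1.3142     0.3261     0.1877]
  [   0.1383     1.0870     0.0198]
  [   0.2372     0.4348     1.4625]
Δx = (I − A)⁻¹ Δd with Δd having +15 in the Packaging component and 0 elsewhere.
So Δx_C = L_CP · (+15), where L_CP = adj(I−A)_CP / det(I−A) = 0.0100 / 0.5060.
Δx_C = 0.0100 × (+15) / 0.5060 = 0.15 / 0.5060 ≈ 0.296.

Δx_C = 0.296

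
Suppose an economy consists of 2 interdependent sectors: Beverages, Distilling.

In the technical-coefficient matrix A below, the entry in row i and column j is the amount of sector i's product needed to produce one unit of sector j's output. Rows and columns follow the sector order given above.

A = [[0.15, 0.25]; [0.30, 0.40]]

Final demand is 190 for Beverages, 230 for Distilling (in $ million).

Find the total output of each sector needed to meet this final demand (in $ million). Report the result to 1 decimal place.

I − A =
  [   0.85    -0.25]
  [  -0.30     0.60]
det(I−A) = (0.85)(0.60) − (-0.25)(-0.30) = 0.4350
adj(I−A) = [[0.60, 0.25], [0.30, 0.85]]
(I − A)⁻¹ = adj(I−A) / det(I−A) ≈
  [   1.3793     0.5747]
  [   0.6897     1.9540]
x = (I − A)⁻¹ d = adj(I−A)·d / det(I−A), with det(I−A) = 0.4350:
  x_1 = (0.60·190 + 0.25·230) / 0.4350 = 171.50 / 0.4350 ≈ 394.3
  x_2 = (0.30·190 + 0.85·230) / 0.4350 = 252.50 / 0.4350 ≈ 580.5

x_1 = 394.3, x_2 = 580.5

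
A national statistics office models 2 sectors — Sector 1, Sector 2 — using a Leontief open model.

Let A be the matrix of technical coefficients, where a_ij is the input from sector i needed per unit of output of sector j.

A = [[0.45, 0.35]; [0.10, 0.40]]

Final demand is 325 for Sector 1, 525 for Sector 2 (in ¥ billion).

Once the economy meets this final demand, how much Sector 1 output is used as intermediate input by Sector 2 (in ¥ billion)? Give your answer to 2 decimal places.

z_12 = 381.14

I − A =
  [   0.55    -0.35]
  [  -0.10     0.60]
det(I−A) = (0.55)(0.60) − (-0.35)(-0.10) = 0.2950
adj(I−A) = [[0.60, 0.35], [0.10, 0.55]]
(I − A)⁻¹ = adj(I−A) / det(I−A) ≈
  [   2.0339     1.1864]
  [   0.3390     1.8644]
First solve x = (I − A)⁻¹ d = adj(I−A)·d / det(I−A); in particular x_2 = (0.10·325 + 0.55·525) / 0.2950 = 321.25 / 0.2950 ≈ 1088.9831.
Intermediate flow from 1 to 2: z_12 = a_12 · x_2 = 0.35 × 321.25 / 0.2950 = 112.4375 / 0.2950 ≈ 381.14.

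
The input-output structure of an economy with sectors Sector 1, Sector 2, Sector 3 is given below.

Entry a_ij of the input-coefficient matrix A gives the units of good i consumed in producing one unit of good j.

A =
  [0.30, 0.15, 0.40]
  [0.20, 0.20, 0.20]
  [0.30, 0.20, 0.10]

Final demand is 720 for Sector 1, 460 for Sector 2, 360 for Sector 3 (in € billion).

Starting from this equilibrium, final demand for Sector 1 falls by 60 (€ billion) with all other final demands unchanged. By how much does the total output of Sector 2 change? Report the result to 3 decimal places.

Δx_2 = -43.902

I − A =
  [   0.70    -0.15    -0.40]
  [  -0.20     0.80    -0.20]
  [  -0.30    -0.20     0.90]
Cofactors of I−A, C_ij = (−1)^(i+j)·(minor ij) (rows/columns in the sector order above):
  C_11 = (0.80)(0.90) − (-0.20)(-0.20) = 0.6800
  C_12 = −[(-0.20)(0.90) − (-0.20)(-0.30)] = 0.2400
  C_13 = (-0.20)(-0.20) − (0.80)(-0.30) = 0.2800
  C_21 = −[(-0.15)(0.90) − (-0.40)(-0.20)] = 0.2150
  C_22 = (0.70)(0.90) − (-0.40)(-0.30) = 0.5100
  C_23 = −[(0.70)(-0.20) − (-0.15)(-0.30)] = 0.1850
  C_31 = (-0.15)(-0.20) − (-0.40)(0.80) = 0.3500
  C_32 = −[(0.70)(-0.20) − (-0.40)(-0.20)] = 0.2200
  C_33 = (0.70)(0.80) − (-0.15)(-0.20) = 0.5300
det(I−A) = Σ_j (I−A)_1j·C_1j = (0.70)(0.6800) + (-0.15)(0.2400) + (-0.40)(0.2800) = 0.3280
adj(I−A) = Cᵀ =
  [ 0.6800   0.2150   0.3500]
  [ 0.2400   0.5100   0.2200]
  [ 0.2800   0.1850   0.5300]
(I − A)⁻¹ = adj(I−A) / det(I−A) ≈
  [   2.0732     0.6555     1.0671]
  [   0.7317     1.5549     0.6707]
  [   0.8537     0.5640     1.6159]
Δx = (I − A)⁻¹ Δd with Δd having -60 in the Sector 1 component and 0 elsewhere.
So Δx_2 = L_21 · (-60), where L_21 = adj(I−A)_21 / det(I−A) = 0.2400 / 0.3280.
Δx_2 = 0.2400 × (-60) / 0.3280 = -14.40 / 0.3280 ≈ -43.902.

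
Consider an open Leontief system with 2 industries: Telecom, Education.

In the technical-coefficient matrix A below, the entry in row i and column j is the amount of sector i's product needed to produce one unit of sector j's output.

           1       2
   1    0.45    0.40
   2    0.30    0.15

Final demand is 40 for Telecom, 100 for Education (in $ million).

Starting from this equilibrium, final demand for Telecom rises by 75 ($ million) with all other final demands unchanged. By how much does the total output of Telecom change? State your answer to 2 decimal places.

Δx_1 = 183.45

I − A =
  [   0.55    -0.40]
  [  -0.30     0.85]
det(I−A) = (0.55)(0.85) − (-0.40)(-0.30) = 0.3475
adj(I−A) = [[0.85, 0.40], [0.30, 0.55]]
(I − A)⁻¹ = adj(I−A) / det(I−A) ≈
  [   2.4460     1.1511]
  [   0.8633     1.5827]
Δx = (I − A)⁻¹ Δd with Δd having +75 in the Telecom component and 0 elsewhere.
So Δx_1 = L_11 · (+75), where L_11 = adj(I−A)_11 / det(I−A) = 0.85 / 0.3475.
Δx_1 = 0.85 × (+75) / 0.3475 = 63.75 / 0.3475 ≈ 183.45.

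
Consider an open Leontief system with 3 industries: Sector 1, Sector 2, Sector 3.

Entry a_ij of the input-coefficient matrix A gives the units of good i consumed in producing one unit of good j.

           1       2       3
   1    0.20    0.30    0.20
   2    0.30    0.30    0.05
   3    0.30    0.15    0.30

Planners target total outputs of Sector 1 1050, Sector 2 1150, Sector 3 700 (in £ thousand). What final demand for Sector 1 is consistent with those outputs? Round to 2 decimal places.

I − A =
  [   0.80    -0.30    -0.20]
  [  -0.30     0.70    -0.05]
  [  -0.30    -0.15     0.70]
d = (I − A) x:
  d_1 = (+0.80)·1050 + (-0.30)·1150 + (-0.20)·700 = 355.00
  d_2 = (-0.30)·1050 + (+0.70)·1150 + (-0.05)·700 = 455.00
  d_3 = (-0.30)·1050 + (-0.15)·1150 + (+0.70)·700 = 2.50

d_1 = 355.00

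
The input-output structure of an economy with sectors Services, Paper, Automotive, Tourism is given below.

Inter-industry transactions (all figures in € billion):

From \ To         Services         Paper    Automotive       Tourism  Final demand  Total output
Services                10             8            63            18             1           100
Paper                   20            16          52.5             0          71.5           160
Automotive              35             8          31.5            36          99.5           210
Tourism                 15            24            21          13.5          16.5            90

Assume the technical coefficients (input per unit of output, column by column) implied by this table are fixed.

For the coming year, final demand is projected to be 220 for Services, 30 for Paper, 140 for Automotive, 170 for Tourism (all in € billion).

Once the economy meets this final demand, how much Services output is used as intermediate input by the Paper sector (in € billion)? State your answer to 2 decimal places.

Technical coefficients a_ij = z_ij / X_j:
  a_SS = 10/100 = 0.10, a_PS = 20/100 = 0.20, a_AS = 35/100 = 0.35, a_TS = 15/100 = 0.15
  a_SP = 8/160 = 0.05, a_PP = 16/160 = 0.10, a_AP = 8/160 = 0.05, a_TP = 24/160 = 0.15
  a_SA = 63/210 = 0.30, a_PA = 52.5/210 = 0.25, a_AA = 31.5/210 = 0.15, a_TA = 21/210 = 0.10
  a_ST = 18/90 = 0.20, a_PT = 0/90 = 0.00, a_AT = 36/90 = 0.40, a_TT = 13.5/90 = 0.15
I − A =
  [   0.90    -0.05    -0.30    -0.20]
  [  -0.20     0.90    -0.25     0.00]
  [  -0.35    -0.05     0.85    -0.40]
  [  -0.15    -0.15    -0.10     0.85]
Compute the cofactors C_ij = (−1)^(i+j)·(3×3 minor ij) of I−A; the adjugate is their transpose:
adj(I−A) = Cᵀ =
  [ 0.588625   0.091375   0.265625   0.263500]
  [ 0.225875   0.474500   0.238750   0.165500]
  [ 0.342250   0.119125   0.647000   0.385000]
  [ 0.184000   0.113875   0.165125   0.566875]
det(I−A) = Σ_j (I−A)_1j·C_1j = (0.90)(0.588625) + (-0.05)(0.225875) + (-0.30)(0.342250) + (-0.20)(0.184000) = 0.37899375
(I − A)⁻¹ = adj(I−A) / det(I−A) ≈
  [   1.5531     0.2411     0.7009     0.6953]
  [   0.5960     1.2520     0.6300     0.4367]
  [   0.9030     0.3143     1.7072     1.0158]
  [   0.4855     0.3005     0.4357     1.4957]
First solve x = (I − A)⁻¹ d = adj(I−A)·d / det(I−A); in particular x_P = (0.225875·220 + 0.474500·30 + 0.238750·140 + 0.165500·170) / 0.37899375 = 125.4875 / 0.37899375 ≈ 331.1070.
Intermediate flow from S to P: z_SP = a_SP · x_P = 0.05 × 125.4875 / 0.37899375 = 6.274375 / 0.37899375 ≈ 16.56.

z_SP = 16.56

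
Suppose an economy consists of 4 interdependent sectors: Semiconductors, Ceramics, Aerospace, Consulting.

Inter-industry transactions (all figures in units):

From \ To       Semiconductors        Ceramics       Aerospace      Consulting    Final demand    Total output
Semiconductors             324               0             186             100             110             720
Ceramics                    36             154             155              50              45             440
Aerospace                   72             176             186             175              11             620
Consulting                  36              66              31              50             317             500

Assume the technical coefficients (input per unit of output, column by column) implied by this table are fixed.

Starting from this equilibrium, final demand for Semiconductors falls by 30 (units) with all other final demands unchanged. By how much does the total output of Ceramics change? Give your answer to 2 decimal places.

Technical coefficients a_ij = z_ij / X_j:
  a_11 = 324/720 = 0.45, a_21 = 36/720 = 0.05, a_31 = 72/720 = 0.10, a_41 = 36/720 = 0.05
  a_12 = 0/440 = 0.00, a_22 = 154/440 = 0.35, a_32 = 176/440 = 0.40, a_42 = 66/440 = 0.15
  a_13 = 186/620 = 0.30, a_23 = 155/620 = 0.25, a_33 = 186/620 = 0.30, a_43 = 31/620 = 0.05
  a_14 = 100/500 = 0.20, a_24 = 50/500 = 0.10, a_34 = 175/500 = 0.35, a_44 = 50/500 = 0.10
I − A =
  [   0.55     0.00    -0.30    -0.20]
  [  -0.05     0.65    -0.25    -0.10]
  [  -0.10    -0.40     0.70    -0.35]
  [  -0.05    -0.15    -0.05     0.90]
Compute the cofactors C_ij = (−1)^(i+j)·(3×3 minor ij) of I−A; the adjugate is their transpose:
adj(I−A) = Cᵀ =
  [ 0.282500   0.148750   0.185000   0.151250]
  [ 0.061500   0.296625   0.139500   0.100875]
  [ 0.091000   0.225875   0.305500   0.164125]
  [ 0.031000   0.070250   0.050500   0.169750]
det(I−A) = Σ_j (I−A)_1j·C_1j = (0.55)(0.282500) + (0.00)(0.061500) + (-0.30)(0.091000) + (-0.20)(0.031000) = 0.121875
(I − A)⁻¹ = adj(I−A) / det(I−A) ≈
  [   2.3179     1.2205     1.5179     1.2410]
  [   0.5046     2.4338     1.1446     0.8277]
  [   0.7467     1.8533     2.5067     1.3467]
  [   0.2544     0.5764     0.4144     1.3928]
Δx = (I − A)⁻¹ Δd with Δd having -30 in the Semiconductors component and 0 elsewhere.
So Δx_2 = L_21 · (-30), where L_21 = adj(I−A)_21 / det(I−A) = 0.061500 / 0.121875.
Δx_2 = 0.061500 × (-30) / 0.121875 = -1.845 / 0.121875 ≈ -15.14.

Δx_2 = -15.14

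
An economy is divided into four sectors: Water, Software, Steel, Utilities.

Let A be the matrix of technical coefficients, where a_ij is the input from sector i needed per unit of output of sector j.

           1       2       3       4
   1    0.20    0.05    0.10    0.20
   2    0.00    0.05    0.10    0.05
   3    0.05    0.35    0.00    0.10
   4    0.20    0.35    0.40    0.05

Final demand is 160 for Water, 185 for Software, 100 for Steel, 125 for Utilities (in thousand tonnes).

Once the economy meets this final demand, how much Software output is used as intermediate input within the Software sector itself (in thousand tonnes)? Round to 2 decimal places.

z_22 = 12.04

I − A =
  [   0.80    -0.05    -0.10    -0.20]
  [   0.00     0.95    -0.10    -0.05]
  [  -0.05    -0.35     1.00    -0.10]
  [  -0.20    -0.35    -0.40     0.95]
Compute the cofactors C_ij = (−1)^(i+j)·(3×3 minor ij) of I−A; the adjugate is their transpose:
adj(I−A) = Cᵀ =
  [ 0.803250   0.180250   0.177250   0.197250]
  [ 0.017750   0.677250   0.089000   0.048750]
  [ 0.066750   0.286875   0.669500   0.099625]
  [ 0.203750   0.408250   0.352000   0.727000]
det(I−A) = Σ_j (I−A)_1j·C_1j = (0.80)(0.803250) + (-0.05)(0.017750) + (-0.10)(0.066750) + (-0.20)(0.203750) = 0.5942875
(I − A)⁻¹ = adj(I−A) / det(I−A) ≈
  [   1.3516     0.3033     0.2983     0.3319]
  [   0.0299     1.1396     0.1498     0.0820]
  [   0.1123     0.4827     1.1266     0.1676]
  [   0.3428     0.6870     0.5923     1.2233]
First solve x = (I − A)⁻¹ d = adj(I−A)·d / det(I−A); in particular x_2 = (0.017750·160 + 0.677250·185 + 0.089000·100 + 0.048750·125) / 0.5942875 = 143.125 / 0.5942875 ≈ 240.8346.
Intermediate flow from 2 to 2: z_22 = a_22 · x_2 = 0.05 × 143.125 / 0.5942875 = 7.15625 / 0.5942875 ≈ 12.04.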